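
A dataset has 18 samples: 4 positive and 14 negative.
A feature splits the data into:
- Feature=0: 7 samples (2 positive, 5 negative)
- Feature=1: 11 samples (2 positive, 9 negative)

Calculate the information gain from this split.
0.0105 bits

Information Gain = H(Y) - H(Y|Feature)

Before split:
P(positive) = 4/18 = 0.2222
H(Y) = 0.7642 bits

After split:
Feature=0: H = 0.8631 bits (weight = 7/18)
Feature=1: H = 0.6840 bits (weight = 11/18)
H(Y|Feature) = (7/18)×0.8631 + (11/18)×0.6840 = 0.7537 bits

Information Gain = 0.7642 - 0.7537 = 0.0105 bits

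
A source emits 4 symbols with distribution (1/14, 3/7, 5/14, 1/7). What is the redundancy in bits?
0.2726 bits

Redundancy measures how far a source is from maximum entropy:
R = H_max - H(X)

Maximum entropy for 4 symbols: H_max = log_2(4) = 2.0000 bits
Actual entropy: H(X) = 1.7274 bits
Redundancy: R = 2.0000 - 1.7274 = 0.2726 bits

This redundancy represents potential for compression: the source could be compressed by 0.2726 bits per symbol.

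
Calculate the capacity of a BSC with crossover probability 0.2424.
0.2010 bits

For a binary symmetric channel (BSC) with error probability p:
Capacity C = 1 - H(p) bits per symbol

where H(p) = -p log₂(p) - (1-p) log₂(1-p) is the binary entropy function.

H(0.2424) = 0.7990 bits
C = 1 - 0.7990 = 0.2010 bits per symbol

This means we can reliably transmit up to 0.2010 bits of information per channel use.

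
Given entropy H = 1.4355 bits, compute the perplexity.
2.7048

Perplexity is 2^H (or exp(H) for natural log).

H = 1.4355 bits
Perplexity = 2^1.4355 = 2.7048

Interpretation: The model's uncertainty is equivalent to choosing uniformly among 2.7 options.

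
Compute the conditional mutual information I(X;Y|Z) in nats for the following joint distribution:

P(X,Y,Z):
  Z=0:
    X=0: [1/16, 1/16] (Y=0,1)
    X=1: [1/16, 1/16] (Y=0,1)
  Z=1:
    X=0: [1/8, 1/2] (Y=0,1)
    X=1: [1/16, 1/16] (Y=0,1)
0.0224 nats

Conditional mutual information: I(X;Y|Z) = H(X|Z) + H(Y|Z) - H(X,Y|Z)

H(Z) = 0.5623
H(X,Z) = 1.0735 → H(X|Z) = 0.5112
H(Y,Z) = 1.1574 → H(Y|Z) = 0.5950
H(X,Y,Z) = 1.6462 → H(X,Y|Z) = 1.0839

I(X;Y|Z) = 0.5112 + 0.5950 - 1.0839 = 0.0224 nats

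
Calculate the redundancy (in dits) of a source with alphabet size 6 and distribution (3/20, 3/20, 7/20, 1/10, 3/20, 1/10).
0.0478 dits

Redundancy measures how far a source is from maximum entropy:
R = H_max - H(X)

Maximum entropy for 6 symbols: H_max = log_10(6) = 0.7782 dits
Actual entropy: H(X) = 0.7303 dits
Redundancy: R = 0.7782 - 0.7303 = 0.0478 dits

This redundancy represents potential for compression: the source could be compressed by 0.0478 dits per symbol.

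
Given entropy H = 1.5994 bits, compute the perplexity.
3.0302

Perplexity is 2^H (or exp(H) for natural log).

H = 1.5994 bits
Perplexity = 2^1.5994 = 3.0302

Interpretation: The model's uncertainty is equivalent to choosing uniformly among 3.0 options.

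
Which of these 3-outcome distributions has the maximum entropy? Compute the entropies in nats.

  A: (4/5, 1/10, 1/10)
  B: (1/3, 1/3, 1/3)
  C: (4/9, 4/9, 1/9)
B

For a discrete distribution over n outcomes, entropy is maximized by the uniform distribution.

Computing entropies:
H(A) = 0.6390 nats
H(B) = 1.0986 nats
H(C) = 0.9650 nats

The uniform distribution (where all probabilities equal 1/3) achieves the maximum entropy of log_e(3) = 1.0986 nats.

Distribution B has the highest entropy.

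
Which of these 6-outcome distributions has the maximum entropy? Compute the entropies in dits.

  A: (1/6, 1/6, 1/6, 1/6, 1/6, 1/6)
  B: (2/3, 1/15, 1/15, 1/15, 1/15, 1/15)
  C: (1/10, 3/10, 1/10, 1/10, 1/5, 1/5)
A

For a discrete distribution over n outcomes, entropy is maximized by the uniform distribution.

Computing entropies:
H(A) = 0.7782 dits
H(B) = 0.5094 dits
H(C) = 0.7365 dits

The uniform distribution (where all probabilities equal 1/6) achieves the maximum entropy of log_10(6) = 0.7782 dits.

Distribution A has the highest entropy.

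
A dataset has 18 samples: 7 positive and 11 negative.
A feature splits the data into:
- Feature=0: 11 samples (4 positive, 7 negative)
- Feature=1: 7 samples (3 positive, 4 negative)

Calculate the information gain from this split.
0.0030 bits

Information Gain = H(Y) - H(Y|Feature)

Before split:
P(positive) = 7/18 = 0.3889
H(Y) = 0.9641 bits

After split:
Feature=0: H = 0.9457 bits (weight = 11/18)
Feature=1: H = 0.9852 bits (weight = 7/18)
H(Y|Feature) = (11/18)×0.9457 + (7/18)×0.9852 = 0.9610 bits

Information Gain = 0.9641 - 0.9610 = 0.0030 bits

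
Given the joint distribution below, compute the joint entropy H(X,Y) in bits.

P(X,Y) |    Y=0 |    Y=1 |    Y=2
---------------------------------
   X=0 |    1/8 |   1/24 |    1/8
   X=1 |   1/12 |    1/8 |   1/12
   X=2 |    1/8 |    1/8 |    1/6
3.0944 bits

Joint entropy is H(X,Y) = -Σ_{x,y} p(x,y) log p(x,y).

Summing over all non-zero entries:
H(X,Y) = -[1/8·log_2(1/8) + 1/24·log_2(1/24) + 1/8·log_2(1/8) + 1/12·log_2(1/12) + 1/8·log_2(1/8) + 1/12·log_2(1/12) + 1/8·log_2(1/8) + 1/8·log_2(1/8) + 1/6·log_2(1/6)]
H(X,Y) = 3.0944 bits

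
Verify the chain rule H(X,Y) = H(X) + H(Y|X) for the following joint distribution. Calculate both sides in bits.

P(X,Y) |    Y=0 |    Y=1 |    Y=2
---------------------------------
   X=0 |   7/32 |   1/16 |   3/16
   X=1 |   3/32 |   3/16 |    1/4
H(X,Y) = 2.4554, H(X) = 0.9972, H(Y|X) = 1.4583 (all in bits)

Chain rule: H(X,Y) = H(X) + H(Y|X)

Left side — joint entropy directly:
H(X,Y) = -Σ p(x,y) log p(x,y) = 2.4554 bits

Right side — compute H(Y|X) from the conditional distributions:
P(X) = (15/32, 17/32), so H(X) = 0.9972 bits
H(Y|X) = Σ_x P(X=x) · H(Y|X=x):
  P(Y|X=0) = (7/15, 2/15, 2/5), H(Y|X=0) = 1.4295, weight P(X=0) = 15/32
  P(Y|X=1) = (3/17, 6/17, 8/17), H(Y|X=1) = 1.4837, weight P(X=1) = 17/32
H(Y|X) = 1.4583 bits

H(X) + H(Y|X) = 0.9972 + 1.4583 = 2.4554 bits

Both sides equal 2.4554 bits. ✓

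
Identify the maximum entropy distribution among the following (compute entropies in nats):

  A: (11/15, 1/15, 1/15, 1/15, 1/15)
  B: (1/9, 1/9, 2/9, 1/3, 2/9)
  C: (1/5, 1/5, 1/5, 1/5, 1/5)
C

For a discrete distribution over n outcomes, entropy is maximized by the uniform distribution.

Computing entropies:
H(A) = 0.9496 nats
H(B) = 1.5230 nats
H(C) = 1.6094 nats

The uniform distribution (where all probabilities equal 1/5) achieves the maximum entropy of log_e(5) = 1.6094 nats.

Distribution C has the highest entropy.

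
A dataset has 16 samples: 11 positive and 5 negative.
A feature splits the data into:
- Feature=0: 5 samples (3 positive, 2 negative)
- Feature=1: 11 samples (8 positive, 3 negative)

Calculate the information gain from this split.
0.0114 bits

Information Gain = H(Y) - H(Y|Feature)

Before split:
P(positive) = 11/16 = 0.6875
H(Y) = 0.8960 bits

After split:
Feature=0: H = 0.9710 bits (weight = 5/16)
Feature=1: H = 0.8454 bits (weight = 11/16)
H(Y|Feature) = (5/16)×0.9710 + (11/16)×0.8454 = 0.8846 bits

Information Gain = 0.8960 - 0.8846 = 0.0114 bits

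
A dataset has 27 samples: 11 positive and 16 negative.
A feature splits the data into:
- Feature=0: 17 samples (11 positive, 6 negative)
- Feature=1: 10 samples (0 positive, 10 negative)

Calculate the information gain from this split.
0.3854 bits

Information Gain = H(Y) - H(Y|Feature)

Before split:
P(positive) = 11/27 = 0.4074
H(Y) = 0.9751 bits

After split:
Feature=0: H = 0.9367 bits (weight = 17/27)
Feature=1: H = 0.0000 bits (weight = 10/27)
H(Y|Feature) = (17/27)×0.9367 + (10/27)×0.0000 = 0.5898 bits

Information Gain = 0.9751 - 0.5898 = 0.3854 bits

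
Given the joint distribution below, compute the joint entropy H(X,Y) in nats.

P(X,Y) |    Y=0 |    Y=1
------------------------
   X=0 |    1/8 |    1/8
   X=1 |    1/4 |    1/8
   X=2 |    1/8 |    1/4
1.7329 nats

Joint entropy is H(X,Y) = -Σ_{x,y} p(x,y) log p(x,y).

Summing over all non-zero entries:
H(X,Y) = -[1/8·log_e(1/8) + 1/8·log_e(1/8) + 1/4·log_e(1/4) + 1/8·log_e(1/8) + 1/8·log_e(1/8) + 1/4·log_e(1/4)]
H(X,Y) = 1.7329 nats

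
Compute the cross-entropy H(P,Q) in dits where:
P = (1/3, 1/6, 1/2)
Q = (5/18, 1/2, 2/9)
0.5622 dits

Cross-entropy: H(P,Q) = -Σ p(x) log q(x)

Alternatively: H(P,Q) = H(P) + D_KL(P||Q)
H(P) = 0.4392 dits
D_KL(P||Q) = 0.1230 dits

H(P,Q) = 0.4392 + 0.1230 = 0.5622 dits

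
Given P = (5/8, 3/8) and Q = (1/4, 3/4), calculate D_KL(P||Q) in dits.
0.1358 dits

KL divergence: D_KL(P||Q) = Σ p(x) log(p(x)/q(x))

Computing term by term:
  x=0: 5/8 × log_10[(5/8)/(1/4)] = 5/8 × 0.3979 = 0.2487
  x=1: 3/8 × log_10[(3/8)/(3/4)] = 3/8 × -0.3010 = -0.1129

D_KL(P||Q) = 0.1358 dits

Note: KL divergence is always non-negative and equals 0 iff P = Q.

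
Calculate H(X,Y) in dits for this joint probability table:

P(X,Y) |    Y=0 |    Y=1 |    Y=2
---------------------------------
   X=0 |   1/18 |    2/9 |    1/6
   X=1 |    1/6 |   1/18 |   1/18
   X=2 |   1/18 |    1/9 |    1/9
0.8955 dits

Joint entropy is H(X,Y) = -Σ_{x,y} p(x,y) log p(x,y).

Summing over all non-zero entries:
H(X,Y) = -[1/18·log_10(1/18) + 2/9·log_10(2/9) + 1/6·log_10(1/6) + 1/6·log_10(1/6) + 1/18·log_10(1/18) + 1/18·log_10(1/18) + 1/18·log_10(1/18) + 1/9·log_10(1/9) + 1/9·log_10(1/9)]
H(X,Y) = 0.8955 dits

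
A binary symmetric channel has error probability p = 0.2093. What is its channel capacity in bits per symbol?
0.2599 bits

For a binary symmetric channel (BSC) with error probability p:
Capacity C = 1 - H(p) bits per symbol

where H(p) = -p log₂(p) - (1-p) log₂(1-p) is the binary entropy function.

H(0.2093) = 0.7401 bits
C = 1 - 0.7401 = 0.2599 bits per symbol

This means we can reliably transmit up to 0.2599 bits of information per channel use.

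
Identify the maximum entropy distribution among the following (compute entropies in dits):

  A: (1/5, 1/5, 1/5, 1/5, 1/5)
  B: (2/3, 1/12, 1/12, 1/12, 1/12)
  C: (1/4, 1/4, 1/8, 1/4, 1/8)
A

For a discrete distribution over n outcomes, entropy is maximized by the uniform distribution.

Computing entropies:
H(A) = 0.6990 dits
H(B) = 0.4771 dits
H(C) = 0.6773 dits

The uniform distribution (where all probabilities equal 1/5) achieves the maximum entropy of log_10(5) = 0.6990 dits.

Distribution A has the highest entropy.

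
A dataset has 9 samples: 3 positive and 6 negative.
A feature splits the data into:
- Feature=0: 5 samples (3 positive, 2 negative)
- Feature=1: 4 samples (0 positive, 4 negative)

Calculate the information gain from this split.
0.3789 bits

Information Gain = H(Y) - H(Y|Feature)

Before split:
P(positive) = 3/9 = 0.3333
H(Y) = 0.9183 bits

After split:
Feature=0: H = 0.9710 bits (weight = 5/9)
Feature=1: H = 0.0000 bits (weight = 4/9)
H(Y|Feature) = (5/9)×0.9710 + (4/9)×0.0000 = 0.5394 bits

Information Gain = 0.9183 - 0.5394 = 0.3789 bits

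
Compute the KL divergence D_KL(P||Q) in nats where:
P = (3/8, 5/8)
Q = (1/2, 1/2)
0.0316 nats

KL divergence: D_KL(P||Q) = Σ p(x) log(p(x)/q(x))

Computing term by term:
  x=0: 3/8 × log_e[(3/8)/(1/2)] = 3/8 × -0.2877 = -0.1079
  x=1: 5/8 × log_e[(5/8)/(1/2)] = 5/8 × 0.2231 = 0.1395

D_KL(P||Q) = 0.0316 nats

Note: KL divergence is always non-negative and equals 0 iff P = Q.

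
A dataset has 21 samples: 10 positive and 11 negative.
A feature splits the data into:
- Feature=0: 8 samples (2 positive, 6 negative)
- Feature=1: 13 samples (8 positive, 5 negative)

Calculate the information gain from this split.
0.0943 bits

Information Gain = H(Y) - H(Y|Feature)

Before split:
P(positive) = 10/21 = 0.4762
H(Y) = 0.9984 bits

After split:
Feature=0: H = 0.8113 bits (weight = 8/21)
Feature=1: H = 0.9612 bits (weight = 13/21)
H(Y|Feature) = (8/21)×0.8113 + (13/21)×0.9612 = 0.9041 bits

Information Gain = 0.9984 - 0.9041 = 0.0943 bits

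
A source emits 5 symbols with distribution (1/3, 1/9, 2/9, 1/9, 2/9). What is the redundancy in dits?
0.0376 dits

Redundancy measures how far a source is from maximum entropy:
R = H_max - H(X)

Maximum entropy for 5 symbols: H_max = log_10(5) = 0.6990 dits
Actual entropy: H(X) = 0.6614 dits
Redundancy: R = 0.6990 - 0.6614 = 0.0376 dits

This redundancy represents potential for compression: the source could be compressed by 0.0376 dits per symbol.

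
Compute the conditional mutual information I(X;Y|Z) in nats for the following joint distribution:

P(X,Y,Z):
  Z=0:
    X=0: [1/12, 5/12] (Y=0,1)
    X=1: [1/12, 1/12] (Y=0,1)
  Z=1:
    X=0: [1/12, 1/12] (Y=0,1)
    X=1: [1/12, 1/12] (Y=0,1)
0.0341 nats

Conditional mutual information: I(X;Y|Z) = H(X|Z) + H(Y|Z) - H(X,Y|Z)

H(Z) = 0.6365
H(X,Z) = 1.2425 → H(X|Z) = 0.6059
H(Y,Z) = 1.2425 → H(Y|Z) = 0.6059
H(X,Y,Z) = 1.8143 → H(X,Y|Z) = 1.1778

I(X;Y|Z) = 0.6059 + 0.6059 - 1.1778 = 0.0341 nats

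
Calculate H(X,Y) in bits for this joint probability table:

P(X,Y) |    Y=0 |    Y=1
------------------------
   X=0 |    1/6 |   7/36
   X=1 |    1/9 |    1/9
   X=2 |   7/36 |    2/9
2.5362 bits

Joint entropy is H(X,Y) = -Σ_{x,y} p(x,y) log p(x,y).

Summing over all non-zero entries:
H(X,Y) = -[1/6·log_2(1/6) + 7/36·log_2(7/36) + 1/9·log_2(1/9) + 1/9·log_2(1/9) + 7/36·log_2(7/36) + 2/9·log_2(2/9)]
H(X,Y) = 2.5362 bits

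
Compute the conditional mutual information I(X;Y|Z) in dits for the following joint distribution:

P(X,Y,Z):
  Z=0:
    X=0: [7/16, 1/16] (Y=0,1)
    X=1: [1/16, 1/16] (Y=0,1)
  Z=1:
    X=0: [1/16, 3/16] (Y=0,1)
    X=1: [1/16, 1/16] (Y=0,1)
0.0214 dits

Conditional mutual information: I(X;Y|Z) = H(X|Z) + H(Y|Z) - H(X,Y|Z)

H(Z) = 0.2873
H(X,Z) = 0.5268 → H(X|Z) = 0.2395
H(Y,Z) = 0.5268 → H(Y|Z) = 0.2395
H(X,Y,Z) = 0.7449 → H(X,Y|Z) = 0.4576

I(X;Y|Z) = 0.2395 + 0.2395 - 0.4576 = 0.0214 dits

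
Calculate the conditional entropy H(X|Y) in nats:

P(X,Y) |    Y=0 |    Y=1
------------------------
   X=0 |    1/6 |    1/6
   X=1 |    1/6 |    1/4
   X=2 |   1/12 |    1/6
1.0690 nats

Using the chain rule: H(X|Y) = H(X,Y) - H(Y)

First, compute H(X,Y) = 1.7482 nats

Marginal P(Y) = (5/12, 7/12)
H(Y) = 0.6792 nats

H(X|Y) = H(X,Y) - H(Y) = 1.7482 - 0.6792 = 1.0690 nats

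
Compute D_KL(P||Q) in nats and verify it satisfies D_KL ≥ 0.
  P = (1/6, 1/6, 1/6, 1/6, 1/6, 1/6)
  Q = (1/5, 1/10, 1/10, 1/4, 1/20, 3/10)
0.1750 nats

KL divergence satisfies the Gibbs inequality: D_KL(P||Q) ≥ 0 for all distributions P, Q.

D_KL(P||Q) = Σ p(x) log(p(x)/q(x))
Term by term:
  x=0: 1/6 × log_e[(1/6)/(1/5)] = -0.0304
  x=1: 1/6 × log_e[(1/6)/(1/10)] = 0.0851
  x=2: 1/6 × log_e[(1/6)/(1/10)] = 0.0851
  x=3: 1/6 × log_e[(1/6)/(1/4)] = -0.0676
  x=4: 1/6 × log_e[(1/6)/(1/20)] = 0.2007
  x=5: 1/6 × log_e[(1/6)/(3/10)] = -0.0980
D_KL(P||Q) = 0.1750 nats

D_KL(P||Q) = 0.1750 ≥ 0 ✓

This non-negativity is a fundamental property: relative entropy cannot be negative because it measures how different Q is from P.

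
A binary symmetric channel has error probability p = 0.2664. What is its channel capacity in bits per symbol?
0.1637 bits

For a binary symmetric channel (BSC) with error probability p:
Capacity C = 1 - H(p) bits per symbol

where H(p) = -p log₂(p) - (1-p) log₂(1-p) is the binary entropy function.

H(0.2664) = 0.8363 bits
C = 1 - 0.8363 = 0.1637 bits per symbol

This means we can reliably transmit up to 0.1637 bits of information per channel use.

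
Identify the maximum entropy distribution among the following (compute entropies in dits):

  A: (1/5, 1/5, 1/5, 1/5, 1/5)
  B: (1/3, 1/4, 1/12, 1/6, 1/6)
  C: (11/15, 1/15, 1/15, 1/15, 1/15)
A

For a discrete distribution over n outcomes, entropy is maximized by the uniform distribution.

Computing entropies:
H(A) = 0.6990 dits
H(B) = 0.6589 dits
H(C) = 0.4124 dits

The uniform distribution (where all probabilities equal 1/5) achieves the maximum entropy of log_10(5) = 0.6990 dits.

Distribution A has the highest entropy.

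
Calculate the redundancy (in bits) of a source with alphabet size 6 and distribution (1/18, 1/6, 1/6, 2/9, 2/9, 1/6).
0.0964 bits

Redundancy measures how far a source is from maximum entropy:
R = H_max - H(X)

Maximum entropy for 6 symbols: H_max = log_2(6) = 2.5850 bits
Actual entropy: H(X) = 2.4886 bits
Redundancy: R = 2.5850 - 2.4886 = 0.0964 bits

This redundancy represents potential for compression: the source could be compressed by 0.0964 bits per symbol.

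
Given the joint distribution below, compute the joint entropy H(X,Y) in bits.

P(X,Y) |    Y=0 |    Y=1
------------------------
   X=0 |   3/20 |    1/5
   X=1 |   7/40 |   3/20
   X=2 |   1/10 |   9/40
2.5419 bits

Joint entropy is H(X,Y) = -Σ_{x,y} p(x,y) log p(x,y).

Summing over all non-zero entries:
H(X,Y) = -[3/20·log_2(3/20) + 1/5·log_2(1/5) + 7/40·log_2(7/40) + 3/20·log_2(3/20) + 1/10·log_2(1/10) + 9/40·log_2(9/40)]
H(X,Y) = 2.5419 bits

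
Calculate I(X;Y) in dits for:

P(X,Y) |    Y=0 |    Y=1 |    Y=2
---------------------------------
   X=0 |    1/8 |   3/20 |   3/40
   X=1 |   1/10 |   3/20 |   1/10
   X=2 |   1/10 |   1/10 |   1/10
0.0036 dits

Mutual information: I(X;Y) = H(X) + H(Y) - H(X,Y)

Marginals:
P(X) = (7/20, 7/20, 3/10), H(X) = 0.4760 dits
P(Y) = (13/40, 2/5, 11/40), H(Y) = 0.4720 dits

Joint entropy: H(X,Y) = 0.9444 dits

I(X;Y) = 0.4760 + 0.4720 - 0.9444 = 0.0036 dits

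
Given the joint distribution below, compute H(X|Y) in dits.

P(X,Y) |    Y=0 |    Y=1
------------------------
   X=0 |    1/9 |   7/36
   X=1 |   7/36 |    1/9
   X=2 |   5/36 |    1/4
0.4599 dits

Using the chain rule: H(X|Y) = H(X,Y) - H(Y)

First, compute H(X,Y) = 0.7582 dits

Marginal P(Y) = (4/9, 5/9)
H(Y) = 0.2983 dits

H(X|Y) = H(X,Y) - H(Y) = 0.7582 - 0.2983 = 0.4599 dits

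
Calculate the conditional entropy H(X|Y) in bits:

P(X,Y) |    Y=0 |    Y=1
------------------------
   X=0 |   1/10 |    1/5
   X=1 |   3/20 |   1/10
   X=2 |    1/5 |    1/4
1.5109 bits

Using the chain rule: H(X|Y) = H(X,Y) - H(Y)

First, compute H(X,Y) = 2.5037 bits

Marginal P(Y) = (9/20, 11/20)
H(Y) = 0.9928 bits

H(X|Y) = H(X,Y) - H(Y) = 2.5037 - 0.9928 = 1.5109 bits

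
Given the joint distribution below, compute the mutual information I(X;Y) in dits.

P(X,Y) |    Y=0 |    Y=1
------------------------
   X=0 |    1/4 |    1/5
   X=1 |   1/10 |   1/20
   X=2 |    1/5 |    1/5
0.0027 dits

Mutual information: I(X;Y) = H(X) + H(Y) - H(X,Y)

Marginals:
P(X) = (9/20, 3/20, 2/5), H(X) = 0.4388 dits
P(Y) = (11/20, 9/20), H(Y) = 0.2989 dits

Joint entropy: H(X,Y) = 0.7349 dits

I(X;Y) = 0.4388 + 0.2989 - 0.7349 = 0.0027 dits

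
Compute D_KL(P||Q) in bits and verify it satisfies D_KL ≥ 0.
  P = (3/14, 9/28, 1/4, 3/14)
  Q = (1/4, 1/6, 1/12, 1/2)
0.3912 bits

KL divergence satisfies the Gibbs inequality: D_KL(P||Q) ≥ 0 for all distributions P, Q.

D_KL(P||Q) = Σ p(x) log(p(x)/q(x))
Term by term:
  x=0: 3/14 × log_2[(3/14)/(1/4)] = -0.0477
  x=1: 9/28 × log_2[(9/28)/(1/6)] = 0.3046
  x=2: 1/4 × log_2[(1/4)/(1/12)] = 0.3962
  x=3: 3/14 × log_2[(3/14)/(1/2)] = -0.2619
D_KL(P||Q) = 0.3912 bits

D_KL(P||Q) = 0.3912 ≥ 0 ✓

This non-negativity is a fundamental property: relative entropy cannot be negative because it measures how different Q is from P.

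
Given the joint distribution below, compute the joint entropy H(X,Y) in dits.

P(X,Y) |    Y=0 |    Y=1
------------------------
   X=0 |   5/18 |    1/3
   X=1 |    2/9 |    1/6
0.5884 dits

Joint entropy is H(X,Y) = -Σ_{x,y} p(x,y) log p(x,y).

Summing over all non-zero entries:
H(X,Y) = -[5/18·log_10(5/18) + 1/3·log_10(1/3) + 2/9·log_10(2/9) + 1/6·log_10(1/6)]
H(X,Y) = 0.5884 dits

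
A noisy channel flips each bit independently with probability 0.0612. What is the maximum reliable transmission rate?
0.6678 bits

For a binary symmetric channel (BSC) with error probability p:
Capacity C = 1 - H(p) bits per symbol

where H(p) = -p log₂(p) - (1-p) log₂(1-p) is the binary entropy function.

H(0.0612) = 0.3322 bits
C = 1 - 0.3322 = 0.6678 bits per symbol

This means we can reliably transmit up to 0.6678 bits of information per channel use.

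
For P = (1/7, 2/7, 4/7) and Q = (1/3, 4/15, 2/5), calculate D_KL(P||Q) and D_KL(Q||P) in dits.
D_KL(P||Q) = 0.0445, D_KL(Q||P) = 0.0527

KL divergence is not symmetric: D_KL(P||Q) ≠ D_KL(Q||P) in general.

D_KL(P||Q) = 0.0445 dits
D_KL(Q||P) = 0.0527 dits

No, they are not equal!

This asymmetry is why KL divergence is not a true distance metric.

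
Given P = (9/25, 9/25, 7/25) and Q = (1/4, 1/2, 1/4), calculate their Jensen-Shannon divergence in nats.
0.0111 nats

Jensen-Shannon divergence is:
JSD(P||Q) = 0.5 × D_KL(P||M) + 0.5 × D_KL(Q||M)
where M = 0.5 × (P + Q) is the mixture distribution.

M = 0.5 × (9/25, 9/25, 7/25) + 0.5 × (1/4, 1/2, 1/4) = (0.305, 0.43, 0.265)

D_KL(P||M) = 0.0111 nats
D_KL(Q||M) = 0.0111 nats

JSD(P||Q) = 0.5 × 0.0111 + 0.5 × 0.0111 = 0.0111 nats

Unlike KL divergence, JSD is symmetric and bounded: 0 ≤ JSD ≤ log(2).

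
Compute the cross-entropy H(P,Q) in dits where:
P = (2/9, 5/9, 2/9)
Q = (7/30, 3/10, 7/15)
0.5045 dits

Cross-entropy: H(P,Q) = -Σ p(x) log q(x)

Alternatively: H(P,Q) = H(P) + D_KL(P||Q)
H(P) = 0.4321 dits
D_KL(P||Q) = 0.0724 dits

H(P,Q) = 0.4321 + 0.0724 = 0.5045 dits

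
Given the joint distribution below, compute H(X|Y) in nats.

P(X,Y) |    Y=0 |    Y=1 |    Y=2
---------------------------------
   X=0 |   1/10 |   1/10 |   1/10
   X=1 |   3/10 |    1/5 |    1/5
0.6068 nats

Using the chain rule: H(X|Y) = H(X,Y) - H(Y)

First, compute H(X,Y) = 1.6957 nats

Marginal P(Y) = (2/5, 3/10, 3/10)
H(Y) = 1.0889 nats

H(X|Y) = H(X,Y) - H(Y) = 1.6957 - 1.0889 = 0.6068 nats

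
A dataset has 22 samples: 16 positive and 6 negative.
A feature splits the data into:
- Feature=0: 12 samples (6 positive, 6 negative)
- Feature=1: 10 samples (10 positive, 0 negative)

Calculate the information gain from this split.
0.2999 bits

Information Gain = H(Y) - H(Y|Feature)

Before split:
P(positive) = 16/22 = 0.7273
H(Y) = 0.8454 bits

After split:
Feature=0: H = 1.0000 bits (weight = 12/22)
Feature=1: H = 0.0000 bits (weight = 10/22)
H(Y|Feature) = (12/22)×1.0000 + (10/22)×0.0000 = 0.5455 bits

Information Gain = 0.8454 - 0.5455 = 0.2999 bits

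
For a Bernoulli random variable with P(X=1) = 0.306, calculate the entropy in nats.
0.6159 nats

The binary entropy function is:
H(p) = -p log(p) - (1-p) log(1-p)

H(0.306) = -0.306 × log_e(0.306) - 0.694 × log_e(0.694)
H(0.306) = 0.6159 nats

Note: Binary entropy is maximized at p=0.5 (H=1 bit) and minimized at p=0 or p=1 (H=0).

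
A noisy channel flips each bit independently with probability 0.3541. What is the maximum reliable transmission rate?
0.0623 bits

For a binary symmetric channel (BSC) with error probability p:
Capacity C = 1 - H(p) bits per symbol

where H(p) = -p log₂(p) - (1-p) log₂(1-p) is the binary entropy function.

H(0.3541) = 0.9377 bits
C = 1 - 0.9377 = 0.0623 bits per symbol

This means we can reliably transmit up to 0.0623 bits of information per channel use.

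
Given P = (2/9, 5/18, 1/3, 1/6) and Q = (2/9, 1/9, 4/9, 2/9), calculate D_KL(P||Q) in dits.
0.0481 dits

KL divergence: D_KL(P||Q) = Σ p(x) log(p(x)/q(x))

Computing term by term:
  x=0: 2/9 × log_10[(2/9)/(2/9)] = 2/9 × 0.0000 = 0.0000
  x=1: 5/18 × log_10[(5/18)/(1/9)] = 5/18 × 0.3979 = 0.1105
  x=2: 1/3 × log_10[(1/3)/(4/9)] = 1/3 × -0.1249 = -0.0416
  x=3: 1/6 × log_10[(1/6)/(2/9)] = 1/6 × -0.1249 = -0.0208

D_KL(P||Q) = 0.0481 dits

Note: KL divergence is always non-negative and equals 0 iff P = Q.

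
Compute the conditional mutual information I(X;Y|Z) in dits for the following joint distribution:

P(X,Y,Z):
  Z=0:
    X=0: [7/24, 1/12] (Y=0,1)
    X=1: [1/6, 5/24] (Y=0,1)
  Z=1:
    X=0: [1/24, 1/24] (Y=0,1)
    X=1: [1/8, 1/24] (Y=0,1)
0.0228 dits

Conditional mutual information: I(X;Y|Z) = H(X|Z) + H(Y|Z) - H(X,Y|Z)

H(Z) = 0.2442
H(X,Z) = 0.5391 → H(X|Z) = 0.2949
H(Y,Z) = 0.5310 → H(Y|Z) = 0.2868
H(X,Y,Z) = 0.8030 → H(X,Y|Z) = 0.5588

I(X;Y|Z) = 0.2949 + 0.2868 - 0.5588 = 0.0228 dits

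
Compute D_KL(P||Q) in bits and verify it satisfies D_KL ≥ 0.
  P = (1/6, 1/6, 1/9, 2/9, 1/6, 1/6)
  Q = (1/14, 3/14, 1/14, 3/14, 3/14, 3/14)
0.1049 bits

KL divergence satisfies the Gibbs inequality: D_KL(P||Q) ≥ 0 for all distributions P, Q.

D_KL(P||Q) = Σ p(x) log(p(x)/q(x))
Term by term:
  x=0: 1/6 × log_2[(1/6)/(1/14)] = 0.2037
  x=1: 1/6 × log_2[(1/6)/(3/14)] = -0.0604
  x=2: 1/9 × log_2[(1/9)/(1/14)] = 0.0708
  x=3: 2/9 × log_2[(2/9)/(3/14)] = 0.0117
  x=4: 1/6 × log_2[(1/6)/(3/14)] = -0.0604
  x=5: 1/6 × log_2[(1/6)/(3/14)] = -0.0604
D_KL(P||Q) = 0.1049 bits

D_KL(P||Q) = 0.1049 ≥ 0 ✓

This non-negativity is a fundamental property: relative entropy cannot be negative because it measures how different Q is from P.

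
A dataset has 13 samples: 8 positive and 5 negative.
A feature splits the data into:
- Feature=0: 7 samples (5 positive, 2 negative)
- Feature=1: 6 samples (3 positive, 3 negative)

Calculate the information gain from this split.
0.0349 bits

Information Gain = H(Y) - H(Y|Feature)

Before split:
P(positive) = 8/13 = 0.6154
H(Y) = 0.9612 bits

After split:
Feature=0: H = 0.8631 bits (weight = 7/13)
Feature=1: H = 1.0000 bits (weight = 6/13)
H(Y|Feature) = (7/13)×0.8631 + (6/13)×1.0000 = 0.9263 bits

Information Gain = 0.9612 - 0.9263 = 0.0349 bits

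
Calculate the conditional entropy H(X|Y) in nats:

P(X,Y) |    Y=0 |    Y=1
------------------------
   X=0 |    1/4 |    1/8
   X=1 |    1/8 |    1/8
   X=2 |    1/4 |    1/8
1.0713 nats

Using the chain rule: H(X|Y) = H(X,Y) - H(Y)

First, compute H(X,Y) = 1.7329 nats

Marginal P(Y) = (5/8, 3/8)
H(Y) = 0.6616 nats

H(X|Y) = H(X,Y) - H(Y) = 1.7329 - 0.6616 = 1.0713 nats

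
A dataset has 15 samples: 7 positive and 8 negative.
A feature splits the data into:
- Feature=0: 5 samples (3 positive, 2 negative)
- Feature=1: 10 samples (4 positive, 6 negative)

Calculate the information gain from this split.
0.0258 bits

Information Gain = H(Y) - H(Y|Feature)

Before split:
P(positive) = 7/15 = 0.4667
H(Y) = 0.9968 bits

After split:
Feature=0: H = 0.9710 bits (weight = 5/15)
Feature=1: H = 0.9710 bits (weight = 10/15)
H(Y|Feature) = (5/15)×0.9710 + (10/15)×0.9710 = 0.9710 bits

Information Gain = 0.9968 - 0.9710 = 0.0258 bits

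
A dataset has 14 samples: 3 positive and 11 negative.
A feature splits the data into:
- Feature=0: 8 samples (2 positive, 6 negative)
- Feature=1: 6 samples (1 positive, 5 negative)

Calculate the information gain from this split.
0.0074 bits

Information Gain = H(Y) - H(Y|Feature)

Before split:
P(positive) = 3/14 = 0.2143
H(Y) = 0.7496 bits

After split:
Feature=0: H = 0.8113 bits (weight = 8/14)
Feature=1: H = 0.6500 bits (weight = 6/14)
H(Y|Feature) = (8/14)×0.8113 + (6/14)×0.6500 = 0.7422 bits

Information Gain = 0.7496 - 0.7422 = 0.0074 bits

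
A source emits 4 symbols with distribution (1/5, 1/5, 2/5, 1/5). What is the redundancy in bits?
0.0781 bits

Redundancy measures how far a source is from maximum entropy:
R = H_max - H(X)

Maximum entropy for 4 symbols: H_max = log_2(4) = 2.0000 bits
Actual entropy: H(X) = 1.9219 bits
Redundancy: R = 2.0000 - 1.9219 = 0.0781 bits

This redundancy represents potential for compression: the source could be compressed by 0.0781 bits per symbol.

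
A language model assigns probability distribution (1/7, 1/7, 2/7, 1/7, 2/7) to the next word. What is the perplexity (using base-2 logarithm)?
4.7107

Perplexity is 2^H (or exp(H) for natural log).

First, H = -Σ p log p = 2.2359 bits
Perplexity = 2^2.2359 = 4.7107

Interpretation: The model's uncertainty is equivalent to choosing uniformly among 4.7 options.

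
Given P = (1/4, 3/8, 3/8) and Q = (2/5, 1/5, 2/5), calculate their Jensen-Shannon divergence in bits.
0.0324 bits

Jensen-Shannon divergence is:
JSD(P||Q) = 0.5 × D_KL(P||M) + 0.5 × D_KL(Q||M)
where M = 0.5 × (P + Q) is the mixture distribution.

M = 0.5 × (1/4, 3/8, 3/8) + 0.5 × (2/5, 1/5, 2/5) = (13/40, 0.2875, 0.3875)

D_KL(P||M) = 0.0314 bits
D_KL(Q||M) = 0.0334 bits

JSD(P||Q) = 0.5 × 0.0314 + 0.5 × 0.0334 = 0.0324 bits

Unlike KL divergence, JSD is symmetric and bounded: 0 ≤ JSD ≤ log(2).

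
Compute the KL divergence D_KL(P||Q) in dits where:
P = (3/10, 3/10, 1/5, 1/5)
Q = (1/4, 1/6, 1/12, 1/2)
0.0968 dits

KL divergence: D_KL(P||Q) = Σ p(x) log(p(x)/q(x))

Computing term by term:
  x=0: 3/10 × log_10[(3/10)/(1/4)] = 3/10 × 0.0792 = 0.0238
  x=1: 3/10 × log_10[(3/10)/(1/6)] = 3/10 × 0.2553 = 0.0766
  x=2: 1/5 × log_10[(1/5)/(1/12)] = 1/5 × 0.3802 = 0.0760
  x=3: 1/5 × log_10[(1/5)/(1/2)] = 1/5 × -0.3979 = -0.0796

D_KL(P||Q) = 0.0968 dits

Note: KL divergence is always non-negative and equals 0 iff P = Q.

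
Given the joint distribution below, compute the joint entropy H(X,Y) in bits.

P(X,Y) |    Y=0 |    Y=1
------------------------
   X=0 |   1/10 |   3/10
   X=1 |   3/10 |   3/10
1.8955 bits

Joint entropy is H(X,Y) = -Σ_{x,y} p(x,y) log p(x,y).

Summing over all non-zero entries:
H(X,Y) = -[1/10·log_2(1/10) + 3/10·log_2(3/10) + 3/10·log_2(3/10) + 3/10·log_2(3/10)]
H(X,Y) = 1.8955 bits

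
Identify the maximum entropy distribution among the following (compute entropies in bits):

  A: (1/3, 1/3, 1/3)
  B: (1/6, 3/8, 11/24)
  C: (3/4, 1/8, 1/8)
A

For a discrete distribution over n outcomes, entropy is maximized by the uniform distribution.

Computing entropies:
H(A) = 1.5850 bits
H(B) = 1.4773 bits
H(C) = 1.0613 bits

The uniform distribution (where all probabilities equal 1/3) achieves the maximum entropy of log_2(3) = 1.5850 bits.

Distribution A has the highest entropy.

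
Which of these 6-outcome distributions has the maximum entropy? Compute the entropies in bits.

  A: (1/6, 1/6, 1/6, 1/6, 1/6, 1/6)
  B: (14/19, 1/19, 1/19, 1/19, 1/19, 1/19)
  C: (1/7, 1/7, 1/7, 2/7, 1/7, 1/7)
A

For a discrete distribution over n outcomes, entropy is maximized by the uniform distribution.

Computing entropies:
H(A) = 2.5850 bits
H(B) = 1.4425 bits
H(C) = 2.5216 bits

The uniform distribution (where all probabilities equal 1/6) achieves the maximum entropy of log_2(6) = 2.5850 bits.

Distribution A has the highest entropy.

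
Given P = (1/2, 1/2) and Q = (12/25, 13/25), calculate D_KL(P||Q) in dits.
0.0003 dits

KL divergence: D_KL(P||Q) = Σ p(x) log(p(x)/q(x))

Computing term by term:
  x=0: 1/2 × log_10[(1/2)/(12/25)] = 1/2 × 0.0177 = 0.0089
  x=1: 1/2 × log_10[(1/2)/(13/25)] = 1/2 × -0.0170 = -0.0085

D_KL(P||Q) = 0.0003 dits

Note: KL divergence is always non-negative and equals 0 iff P = Q.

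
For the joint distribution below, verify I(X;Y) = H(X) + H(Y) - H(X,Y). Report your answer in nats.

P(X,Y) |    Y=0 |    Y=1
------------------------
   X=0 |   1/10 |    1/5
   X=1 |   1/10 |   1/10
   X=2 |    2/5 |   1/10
I(X;Y) = 0.0932 nats

Mutual information has multiple equivalent forms:
- I(X;Y) = H(X) - H(X|Y)
- I(X;Y) = H(Y) - H(Y|X)
- I(X;Y) = H(X) + H(Y) - H(X,Y)

Computing all quantities:
H(X) = 1.0297, H(Y) = 0.6730, H(X,Y) = 1.6094
H(X|Y) = 0.9364, H(Y|X) = 0.5798

Verification:
H(X) - H(X|Y) = 1.0297 - 0.9364 = 0.0932
H(Y) - H(Y|X) = 0.6730 - 0.5798 = 0.0932
H(X) + H(Y) - H(X,Y) = 1.0297 + 0.6730 - 1.6094 = 0.0932

All forms give I(X;Y) = 0.0932 nats. ✓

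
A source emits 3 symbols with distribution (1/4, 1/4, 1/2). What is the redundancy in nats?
0.0589 nats

Redundancy measures how far a source is from maximum entropy:
R = H_max - H(X)

Maximum entropy for 3 symbols: H_max = log_e(3) = 1.0986 nats
Actual entropy: H(X) = 1.0397 nats
Redundancy: R = 1.0986 - 1.0397 = 0.0589 nats

This redundancy represents potential for compression: the source could be compressed by 0.0589 nats per symbol.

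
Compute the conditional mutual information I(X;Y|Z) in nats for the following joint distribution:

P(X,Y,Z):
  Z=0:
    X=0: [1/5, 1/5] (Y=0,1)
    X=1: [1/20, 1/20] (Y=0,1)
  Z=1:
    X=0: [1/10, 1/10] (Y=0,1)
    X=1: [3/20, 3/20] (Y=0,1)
0.0000 nats

Conditional mutual information: I(X;Y|Z) = H(X|Z) + H(Y|Z) - H(X,Y|Z)

H(Z) = 0.6931
H(X,Z) = 1.2799 → H(X|Z) = 0.5867
H(Y,Z) = 1.3863 → H(Y|Z) = 0.6931
H(X,Y,Z) = 1.9730 → H(X,Y|Z) = 1.2799

I(X;Y|Z) = 0.5867 + 0.6931 - 1.2799 = 0.0000 nats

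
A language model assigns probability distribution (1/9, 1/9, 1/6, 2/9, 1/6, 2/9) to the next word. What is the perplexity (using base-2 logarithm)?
5.7777

Perplexity is 2^H (or exp(H) for natural log).

First, H = -Σ p log p = 2.5305 bits
Perplexity = 2^2.5305 = 5.7777

Interpretation: The model's uncertainty is equivalent to choosing uniformly among 5.8 options.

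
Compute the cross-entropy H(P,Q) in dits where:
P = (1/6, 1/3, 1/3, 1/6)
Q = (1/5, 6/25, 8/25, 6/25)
0.5913 dits

Cross-entropy: H(P,Q) = -Σ p(x) log q(x)

Alternatively: H(P,Q) = H(P) + D_KL(P||Q)
H(P) = 0.5775 dits
D_KL(P||Q) = 0.0139 dits

H(P,Q) = 0.5775 + 0.0139 = 0.5913 dits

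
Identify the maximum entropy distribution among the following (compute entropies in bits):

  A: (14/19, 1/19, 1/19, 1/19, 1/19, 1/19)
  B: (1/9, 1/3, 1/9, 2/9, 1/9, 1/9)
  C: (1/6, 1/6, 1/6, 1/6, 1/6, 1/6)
C

For a discrete distribution over n outcomes, entropy is maximized by the uniform distribution.

Computing entropies:
H(A) = 1.4425 bits
H(B) = 2.4194 bits
H(C) = 2.5850 bits

The uniform distribution (where all probabilities equal 1/6) achieves the maximum entropy of log_2(6) = 2.5850 bits.

Distribution C has the highest entropy.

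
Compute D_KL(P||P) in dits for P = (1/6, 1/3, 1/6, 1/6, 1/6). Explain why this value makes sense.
0.0000 dits

KL divergence satisfies the Gibbs inequality: D_KL(P||Q) ≥ 0 for all distributions P, Q.

D_KL(P||Q) = Σ p(x) log(p(x)/q(x))
Each term is p(x) × log_10(p(x)/p(x)) = p(x) × log_10(1) = 0, so the sum is 0.
D_KL(P||Q) = 0.0000 dits

When P = Q, the KL divergence is exactly 0, as there is no 'divergence' between identical distributions.

This non-negativity is a fundamental property: relative entropy cannot be negative because it measures how different Q is from P.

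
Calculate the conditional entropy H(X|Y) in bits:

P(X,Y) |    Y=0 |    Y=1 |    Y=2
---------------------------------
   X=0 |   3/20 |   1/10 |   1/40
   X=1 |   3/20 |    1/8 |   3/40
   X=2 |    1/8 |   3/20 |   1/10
1.5397 bits

Using the chain rule: H(X|Y) = H(X,Y) - H(Y)

First, compute H(X,Y) = 3.0593 bits

Marginal P(Y) = (17/40, 3/8, 1/5)
H(Y) = 1.5197 bits

H(X|Y) = H(X,Y) - H(Y) = 3.0593 - 1.5197 = 1.5397 bits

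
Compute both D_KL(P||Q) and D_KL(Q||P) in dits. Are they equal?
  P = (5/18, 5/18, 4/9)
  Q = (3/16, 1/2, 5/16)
D_KL(P||Q) = 0.0445, D_KL(Q||P) = 0.0478

KL divergence is not symmetric: D_KL(P||Q) ≠ D_KL(Q||P) in general.

D_KL(P||Q) = 0.0445 dits
D_KL(Q||P) = 0.0478 dits

No, they are not equal!

This asymmetry is why KL divergence is not a true distance metric.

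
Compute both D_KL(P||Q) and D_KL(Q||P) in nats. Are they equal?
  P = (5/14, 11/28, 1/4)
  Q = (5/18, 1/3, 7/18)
D_KL(P||Q) = 0.0438, D_KL(Q||P) = 0.0472

KL divergence is not symmetric: D_KL(P||Q) ≠ D_KL(Q||P) in general.

D_KL(P||Q) = 0.0438 nats
D_KL(Q||P) = 0.0472 nats

No, they are not equal!

This asymmetry is why KL divergence is not a true distance metric.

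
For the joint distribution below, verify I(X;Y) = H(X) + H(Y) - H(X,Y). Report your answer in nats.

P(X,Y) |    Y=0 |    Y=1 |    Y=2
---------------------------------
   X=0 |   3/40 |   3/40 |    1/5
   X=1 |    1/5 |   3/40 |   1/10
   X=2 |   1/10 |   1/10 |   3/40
I(X;Y) = 0.0608 nats

Mutual information has multiple equivalent forms:
- I(X;Y) = H(X) - H(X|Y)
- I(X;Y) = H(Y) - H(Y|X)
- I(X;Y) = H(X) + H(Y) - H(X,Y)

Computing all quantities:
H(X) = 1.0903, H(Y) = 1.0822, H(X,Y) = 2.1116
H(X|Y) = 1.0294, H(Y|X) = 1.0214

Verification:
H(X) - H(X|Y) = 1.0903 - 1.0294 = 0.0608
H(Y) - H(Y|X) = 1.0822 - 1.0214 = 0.0608
H(X) + H(Y) - H(X,Y) = 1.0903 + 1.0822 - 2.1116 = 0.0608

All forms give I(X;Y) = 0.0608 nats. ✓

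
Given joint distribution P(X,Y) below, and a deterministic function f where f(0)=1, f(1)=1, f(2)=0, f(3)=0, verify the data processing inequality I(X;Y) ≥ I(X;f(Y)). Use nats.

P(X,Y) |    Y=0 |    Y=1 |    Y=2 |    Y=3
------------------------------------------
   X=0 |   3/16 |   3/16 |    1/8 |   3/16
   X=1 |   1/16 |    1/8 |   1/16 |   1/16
I(X;Y) = 0.0103, I(X;f(Y)) = 0.0013, inequality holds: 0.0103 ≥ 0.0013

Data Processing Inequality: For any Markov chain X → Y → Z, we have I(X;Y) ≥ I(X;Z).

Here Z = f(Y) is a deterministic function of Y, forming X → Y → Z.

Original I(X;Y) = 0.0103 nats

After applying f:
P(X,Z) where Z=f(Y):
- P(X,Z=0) = P(X,Y=2) + P(X,Y=3)
- P(X,Z=1) = P(X,Y=0) + P(X,Y=1)

I(X;Z) = I(X;f(Y)) = 0.0013 nats

Verification: 0.0103 ≥ 0.0013 ✓

Information cannot be created by processing; the function f can only lose information about X.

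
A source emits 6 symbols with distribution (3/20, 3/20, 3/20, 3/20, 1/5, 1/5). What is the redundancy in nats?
0.0097 nats

Redundancy measures how far a source is from maximum entropy:
R = H_max - H(X)

Maximum entropy for 6 symbols: H_max = log_e(6) = 1.7918 nats
Actual entropy: H(X) = 1.7820 nats
Redundancy: R = 1.7918 - 1.7820 = 0.0097 nats

This redundancy represents potential for compression: the source could be compressed by 0.0097 nats per symbol.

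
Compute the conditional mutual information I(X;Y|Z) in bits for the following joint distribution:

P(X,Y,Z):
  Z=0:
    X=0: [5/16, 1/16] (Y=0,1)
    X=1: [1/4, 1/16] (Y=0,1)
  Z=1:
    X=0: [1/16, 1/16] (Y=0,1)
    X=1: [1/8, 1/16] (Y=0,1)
0.0072 bits

Conditional mutual information: I(X;Y|Z) = H(X|Z) + H(Y|Z) - H(X,Y|Z)

H(Z) = 0.8960
H(X,Z) = 1.8829 → H(X|Z) = 0.9868
H(Y,Z) = 1.6697 → H(Y|Z) = 0.7737
H(X,Y,Z) = 2.6494 → H(X,Y|Z) = 1.7534

I(X;Y|Z) = 0.9868 + 0.7737 - 1.7534 = 0.0072 bits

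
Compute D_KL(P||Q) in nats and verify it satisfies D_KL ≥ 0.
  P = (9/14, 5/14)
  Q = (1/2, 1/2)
0.0414 nats

KL divergence satisfies the Gibbs inequality: D_KL(P||Q) ≥ 0 for all distributions P, Q.

D_KL(P||Q) = Σ p(x) log(p(x)/q(x))
Term by term:
  x=0: 9/14 × log_e[(9/14)/(1/2)] = 0.1616
  x=1: 5/14 × log_e[(5/14)/(1/2)] = -0.1202
D_KL(P||Q) = 0.0414 nats

D_KL(P||Q) = 0.0414 ≥ 0 ✓

This non-negativity is a fundamental property: relative entropy cannot be negative because it measures how different Q is from P.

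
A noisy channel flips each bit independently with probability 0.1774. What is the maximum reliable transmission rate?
0.3256 bits

For a binary symmetric channel (BSC) with error probability p:
Capacity C = 1 - H(p) bits per symbol

where H(p) = -p log₂(p) - (1-p) log₂(1-p) is the binary entropy function.

H(0.1774) = 0.6744 bits
C = 1 - 0.6744 = 0.3256 bits per symbol

This means we can reliably transmit up to 0.3256 bits of information per channel use.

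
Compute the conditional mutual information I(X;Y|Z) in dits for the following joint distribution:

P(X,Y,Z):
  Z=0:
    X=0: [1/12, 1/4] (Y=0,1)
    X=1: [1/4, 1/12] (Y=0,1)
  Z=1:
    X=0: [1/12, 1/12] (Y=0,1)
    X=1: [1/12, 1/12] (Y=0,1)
0.0379 dits

Conditional mutual information: I(X;Y|Z) = H(X|Z) + H(Y|Z) - H(X,Y|Z)

H(Z) = 0.2764
H(X,Z) = 0.5775 → H(X|Z) = 0.3010
H(Y,Z) = 0.5775 → H(Y|Z) = 0.3010
H(X,Y,Z) = 0.8406 → H(X,Y|Z) = 0.5642

I(X;Y|Z) = 0.3010 + 0.3010 - 0.5642 = 0.0379 dits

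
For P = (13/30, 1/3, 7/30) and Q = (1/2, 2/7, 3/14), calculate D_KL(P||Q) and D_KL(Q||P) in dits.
D_KL(P||Q) = 0.0040, D_KL(Q||P) = 0.0040

KL divergence is not symmetric: D_KL(P||Q) ≠ D_KL(Q||P) in general.

D_KL(P||Q) = 0.0040 dits
D_KL(Q||P) = 0.0040 dits

In this case they happen to be equal (to 4 decimal places).

This asymmetry is why KL divergence is not a true distance metric.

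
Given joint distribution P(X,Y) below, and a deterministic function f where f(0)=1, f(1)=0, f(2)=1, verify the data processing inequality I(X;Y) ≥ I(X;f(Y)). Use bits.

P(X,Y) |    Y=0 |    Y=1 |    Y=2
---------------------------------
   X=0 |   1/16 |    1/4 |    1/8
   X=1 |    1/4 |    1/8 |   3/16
I(X;Y) = 0.1153, I(X;f(Y)) = 0.0935, inequality holds: 0.1153 ≥ 0.0935

Data Processing Inequality: For any Markov chain X → Y → Z, we have I(X;Y) ≥ I(X;Z).

Here Z = f(Y) is a deterministic function of Y, forming X → Y → Z.

Original I(X;Y) = 0.1153 bits

After applying f:
P(X,Z) where Z=f(Y):
- P(X,Z=0) = P(X,Y=1)
- P(X,Z=1) = P(X,Y=0) + P(X,Y=2)

I(X;Z) = I(X;f(Y)) = 0.0935 bits

Verification: 0.1153 ≥ 0.0935 ✓

Information cannot be created by processing; the function f can only lose information about X.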